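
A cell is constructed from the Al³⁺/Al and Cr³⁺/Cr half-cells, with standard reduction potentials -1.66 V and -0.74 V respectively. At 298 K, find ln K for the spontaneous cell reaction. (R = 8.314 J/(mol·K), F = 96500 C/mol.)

E°_cell = -0.74 − (-1.66) = 0.92 V, with n = 3 electrons transferred.
At equilibrium E = 0, so the Nernst equation gives ln K = nFE°/RT = (3)(96500)(0.92)/((8.314)(298)) = 107.50.

ln K = 107.5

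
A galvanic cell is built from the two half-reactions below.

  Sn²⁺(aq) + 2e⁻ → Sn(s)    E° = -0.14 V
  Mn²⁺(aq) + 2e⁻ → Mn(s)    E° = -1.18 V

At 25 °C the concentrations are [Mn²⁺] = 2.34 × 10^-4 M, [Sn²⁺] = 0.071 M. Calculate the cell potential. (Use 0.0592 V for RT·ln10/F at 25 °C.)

The Sn²⁺/Sn couple has the higher reduction potential and acts as the cathode, so E°_cell = -0.14 − (-1.18) = 1.04 V.
Balancing electrons gives n = 2; the reaction quotient is Q = [Mn²⁺]/[Sn²⁺] = 0.00330.
At 25 °C, E = E° − (0.0592/n) log Q = 1.04 − (0.0592/2)(-2.482) = 1.040 + 0.073 = 1.113 V.

1.11 V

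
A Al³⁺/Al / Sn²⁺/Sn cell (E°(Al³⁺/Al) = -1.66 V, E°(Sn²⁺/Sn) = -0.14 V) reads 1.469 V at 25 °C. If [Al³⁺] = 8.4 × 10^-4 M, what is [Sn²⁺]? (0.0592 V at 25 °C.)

From the Nernst equation, log Q = n(E° − E)/0.0592 = 6(1.52 − 1.469)/0.0592 = 5.169, so Q = 1.48 × 10^5.
With Q = [Al³⁺]^2/[Sn²⁺]^3 and the known concentrations, [Sn²⁺]^3 in the denominator gives [Sn²⁺] = 1.7 × 10^-4 M.

1.7 × 10^-4 M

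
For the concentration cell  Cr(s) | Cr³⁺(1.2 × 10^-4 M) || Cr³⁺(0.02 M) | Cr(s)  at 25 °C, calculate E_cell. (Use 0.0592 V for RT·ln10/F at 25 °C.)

0.044 V

Both half-cells are Cr³⁺/Cr, so E°_cell = 0. The concentrated side is the cathode; the cell reaction moves Cr³⁺ from high to low concentration with n = 3.
Q = [Cr³⁺]_dilute/[Cr³⁺]_conc = 1.2 × 10^-4/0.02 = 0.00600.
E = 0 − (0.0592/3) log Q = −(0.0592/3)(-2.222) = 0.0438 V.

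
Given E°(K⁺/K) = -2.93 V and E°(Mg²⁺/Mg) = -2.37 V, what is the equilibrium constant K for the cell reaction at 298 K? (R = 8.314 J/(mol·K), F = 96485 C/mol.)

E°_cell = -2.37 − (-2.93) = 0.56 V, with n = 2 electrons transferred.
At equilibrium E = 0, so the Nernst equation gives ln K = nFE°/RT = (2)(96485)(0.56)/((8.314)(298)) = 43.62.
K = e^43.62 = 8.8 × 10^18.

8.8 × 10^18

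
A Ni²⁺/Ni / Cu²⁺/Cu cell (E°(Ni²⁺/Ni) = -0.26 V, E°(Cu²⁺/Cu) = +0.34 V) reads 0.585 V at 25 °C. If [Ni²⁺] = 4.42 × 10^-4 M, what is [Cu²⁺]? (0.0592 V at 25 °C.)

From the Nernst equation, log Q = n(E° − E)/0.0592 = 2(0.60 − 0.585)/0.0592 = 0.507, so Q = 3.21.
With Q = [Ni²⁺]/[Cu²⁺] and the known concentrations, [Cu²⁺] in the denominator gives [Cu²⁺] = 1.4 × 10^-4 M.

1.4 × 10^-4 M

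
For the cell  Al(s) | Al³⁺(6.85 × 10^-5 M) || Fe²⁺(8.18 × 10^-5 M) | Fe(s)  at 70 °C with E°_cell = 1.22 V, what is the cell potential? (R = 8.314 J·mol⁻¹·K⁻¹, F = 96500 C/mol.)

1.18 V

Balancing electrons gives n = 6; the reaction quotient is Q = [Al³⁺]^2/[Fe²⁺]^3 = 8570.
E = E° − (RT/nF) ln Q = 1.22 − (8.314×343)/(6×96500) × (9.056) = 1.220 − 0.045 = 1.175 V.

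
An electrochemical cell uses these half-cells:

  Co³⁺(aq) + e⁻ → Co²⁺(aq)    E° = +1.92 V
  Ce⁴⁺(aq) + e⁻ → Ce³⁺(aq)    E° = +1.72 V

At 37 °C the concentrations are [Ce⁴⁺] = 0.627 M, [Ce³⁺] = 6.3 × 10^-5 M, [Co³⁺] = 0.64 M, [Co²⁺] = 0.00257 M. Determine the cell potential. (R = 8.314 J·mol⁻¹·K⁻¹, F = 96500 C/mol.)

0.102 V

The Co³⁺/Co²⁺ couple has the higher reduction potential and acts as the cathode, so E°_cell = +1.92 − (+1.72) = 0.20 V.
Balancing electrons gives n = 1; the reaction quotient is Q = [Ce⁴⁺]·[Co²⁺]/([Ce³⁺]·[Co³⁺]) = 40.0.
E = E° − (RT/nF) ln Q = 0.20 − (8.314×310)/(1×96500) × (3.688) = 0.200 − 0.098 = 0.102 V.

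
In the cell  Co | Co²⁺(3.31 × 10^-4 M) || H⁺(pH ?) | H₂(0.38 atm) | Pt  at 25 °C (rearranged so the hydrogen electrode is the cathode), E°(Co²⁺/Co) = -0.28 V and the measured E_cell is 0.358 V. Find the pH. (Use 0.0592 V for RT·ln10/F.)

pH = 0.63

E°_cell = 0.28 V and n = 2.
log Q = n(E° − E)/0.0592 = 2×(0.28 − 0.358)/0.0592 = -2.635.
With Q = [Co²⁺]·P(H₂) / [H⁺]^2, solving for [H⁺] gives log[H⁺] = -0.633, so pH = 0.63.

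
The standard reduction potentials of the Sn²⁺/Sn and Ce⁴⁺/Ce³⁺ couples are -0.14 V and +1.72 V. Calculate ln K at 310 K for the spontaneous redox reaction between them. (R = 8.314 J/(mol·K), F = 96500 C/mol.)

E°_cell = +1.72 − (-0.14) = 1.86 V, with n = 2 electrons transferred.
At equilibrium E = 0, so the Nernst equation gives ln K = nFE°/RT = (2)(96500)(1.86)/((8.314)(310)) = 139.28.

ln K = 139.3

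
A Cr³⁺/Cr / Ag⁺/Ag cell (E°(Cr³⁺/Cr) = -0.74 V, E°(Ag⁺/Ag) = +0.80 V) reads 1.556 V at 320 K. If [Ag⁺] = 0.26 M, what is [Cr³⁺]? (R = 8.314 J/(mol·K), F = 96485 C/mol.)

From the Nernst equation, ln Q = nF(E° − E)/RT = 3×96485×(1.54 − 1.556)/(8.314×320) = -1.741, so Q = 0.175.
With Q = [Cr³⁺]/[Ag⁺]^3 and the known concentrations, [Cr³⁺] in the numerator gives [Cr³⁺] = 0.0031 M.

0.0031 M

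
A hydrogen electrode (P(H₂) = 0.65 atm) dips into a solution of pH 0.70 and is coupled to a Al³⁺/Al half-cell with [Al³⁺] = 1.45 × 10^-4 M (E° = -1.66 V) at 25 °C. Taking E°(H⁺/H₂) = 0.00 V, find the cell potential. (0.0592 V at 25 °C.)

1.70 V

The hydrogen couple is the cathode, so E°_cell = 1.66 V; n = 6.
[H⁺] = 10^(−0.70) = 0.20 M, and Q = [Al³⁺]^2·P(H₂)^3 / [H⁺]^6 = 9.15 × 10^-5.
E = E° − (0.0592/6) log Q = 1.66 − (0.0592/6)(-4.039) = 1.700 V.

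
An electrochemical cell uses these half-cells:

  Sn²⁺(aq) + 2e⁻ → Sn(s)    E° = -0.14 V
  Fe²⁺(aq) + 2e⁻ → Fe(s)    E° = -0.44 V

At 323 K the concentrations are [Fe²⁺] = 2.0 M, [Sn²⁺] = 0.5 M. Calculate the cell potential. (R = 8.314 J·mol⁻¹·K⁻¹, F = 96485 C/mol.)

0.281 V

The Sn²⁺/Sn couple has the higher reduction potential and acts as the cathode, so E°_cell = -0.14 − (-0.44) = 0.30 V.
Balancing electrons gives n = 2; the reaction quotient is Q = [Fe²⁺]/[Sn²⁺] = 4.00.
E = E° − (RT/nF) ln Q = 0.30 − (8.314×323)/(2×96485) × (1.386) = 0.300 − 0.019 = 0.281 V.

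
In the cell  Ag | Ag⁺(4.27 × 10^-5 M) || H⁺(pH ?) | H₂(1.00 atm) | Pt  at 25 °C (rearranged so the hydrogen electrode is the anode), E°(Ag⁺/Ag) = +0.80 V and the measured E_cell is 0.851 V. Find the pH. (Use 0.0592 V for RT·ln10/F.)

E°_cell = 0.80 V and n = 2.
log Q = n(E° − E)/0.0592 = 2×(0.80 − 0.851)/0.0592 = -1.723.
With Q = [H⁺]^2 / ([Ag⁺]^2·P(H₂)), solving for [H⁺] gives log[H⁺] = -5.231, so pH = 5.23.

pH = 5.23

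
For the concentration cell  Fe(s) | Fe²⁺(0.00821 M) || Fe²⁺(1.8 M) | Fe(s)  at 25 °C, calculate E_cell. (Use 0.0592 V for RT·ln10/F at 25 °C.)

Both half-cells are Fe²⁺/Fe, so E°_cell = 0. The concentrated side is the cathode; the cell reaction moves Fe²⁺ from high to low concentration with n = 2.
Q = [Fe²⁺]_dilute/[Fe²⁺]_conc = 0.00821/1.8 = 0.00456.
E = 0 − (0.0592/2) log Q = −(0.0592/2)(-2.341) = 0.0693 V.

0.069 V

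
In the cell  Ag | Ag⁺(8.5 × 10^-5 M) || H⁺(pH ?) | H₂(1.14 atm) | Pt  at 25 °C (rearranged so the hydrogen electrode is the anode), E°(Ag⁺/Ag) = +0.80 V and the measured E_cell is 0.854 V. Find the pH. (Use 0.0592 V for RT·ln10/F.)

E°_cell = 0.80 V and n = 2.
log Q = n(E° − E)/0.0592 = 2×(0.80 − 0.854)/0.0592 = -1.824.
With Q = [H⁺]^2 / ([Ag⁺]^2·P(H₂)), solving for [H⁺] gives log[H⁺] = -4.954, so pH = 4.95.

pH = 4.95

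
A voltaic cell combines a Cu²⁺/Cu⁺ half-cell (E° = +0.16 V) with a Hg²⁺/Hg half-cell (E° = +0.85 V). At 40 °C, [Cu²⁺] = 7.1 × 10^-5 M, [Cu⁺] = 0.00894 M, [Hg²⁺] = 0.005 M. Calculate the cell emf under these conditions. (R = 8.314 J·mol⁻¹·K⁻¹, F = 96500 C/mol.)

The Hg²⁺/Hg couple has the higher reduction potential and acts as the cathode, so E°_cell = +0.85 − (+0.16) = 0.69 V.
Balancing electrons gives n = 2; the reaction quotient is Q = [Cu²⁺]^2/([Cu⁺]^2·[Hg²⁺]) = 0.0126.
E = E° − (RT/nF) ln Q = 0.69 − (8.314×313)/(2×96500) × (-4.373) = 0.690 + 0.059 = 0.749 V.

0.749 V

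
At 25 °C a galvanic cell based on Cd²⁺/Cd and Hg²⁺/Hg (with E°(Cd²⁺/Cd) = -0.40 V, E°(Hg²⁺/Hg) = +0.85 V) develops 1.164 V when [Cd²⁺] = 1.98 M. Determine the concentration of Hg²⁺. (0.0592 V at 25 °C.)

From the Nernst equation, log Q = n(E° − E)/0.0592 = 2(1.25 − 1.164)/0.0592 = 2.905, so Q = 804.
With Q = [Cd²⁺]/[Hg²⁺] and the known concentrations, [Hg²⁺] in the denominator gives [Hg²⁺] = 0.0025 M.

0.0025 M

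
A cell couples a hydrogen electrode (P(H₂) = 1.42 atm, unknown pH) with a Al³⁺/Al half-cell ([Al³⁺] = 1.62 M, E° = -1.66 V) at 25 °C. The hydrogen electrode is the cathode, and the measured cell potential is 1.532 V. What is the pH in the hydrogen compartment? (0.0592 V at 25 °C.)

pH = 2.02

E°_cell = 1.66 V and n = 6.
log Q = n(E° − E)/0.0592 = 6×(1.66 − 1.532)/0.0592 = 12.973.
With Q = [Al³⁺]^2·P(H₂)^3 / [H⁺]^6, solving for [H⁺] gives log[H⁺] = -2.016, so pH = 2.02.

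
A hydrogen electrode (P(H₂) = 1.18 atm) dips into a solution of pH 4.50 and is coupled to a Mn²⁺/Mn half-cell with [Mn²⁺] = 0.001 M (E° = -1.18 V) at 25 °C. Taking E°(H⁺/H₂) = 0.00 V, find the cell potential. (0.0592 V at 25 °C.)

1.00 V

The hydrogen couple is the cathode, so E°_cell = 1.18 V; n = 2.
[H⁺] = 10^(−4.50) = 3.2 × 10^-5 M, and Q = [Mn²⁺]·P(H₂) / [H⁺]^2 = 1.18 × 10^6.
E = E° − (0.0592/2) log Q = 1.18 − (0.0592/2)(6.072) = 1.000 V.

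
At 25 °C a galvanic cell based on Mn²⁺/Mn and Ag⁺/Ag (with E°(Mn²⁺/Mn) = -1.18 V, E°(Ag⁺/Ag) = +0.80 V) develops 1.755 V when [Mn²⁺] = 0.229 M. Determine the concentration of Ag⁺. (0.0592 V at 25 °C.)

7.6 × 10^-5 M

From the Nernst equation, log Q = n(E° − E)/0.0592 = 2(1.98 − 1.755)/0.0592 = 7.601, so Q = 3.99 × 10^7.
With Q = [Mn²⁺]/[Ag⁺]^2 and the known concentrations, [Ag⁺]^2 in the denominator gives [Ag⁺] = 7.6 × 10^-5 M.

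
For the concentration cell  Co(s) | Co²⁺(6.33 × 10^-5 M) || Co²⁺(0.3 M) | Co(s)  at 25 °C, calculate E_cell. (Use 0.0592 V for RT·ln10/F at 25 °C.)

Both half-cells are Co²⁺/Co, so E°_cell = 0. The concentrated side is the cathode; the cell reaction moves Co²⁺ from high to low concentration with n = 2.
Q = [Co²⁺]_dilute/[Co²⁺]_conc = 6.33 × 10^-5/0.3 = 2.11 × 10^-4.
E = 0 − (0.0592/2) log Q = −(0.0592/2)(-3.676) = 0.1088 V.

0.11 V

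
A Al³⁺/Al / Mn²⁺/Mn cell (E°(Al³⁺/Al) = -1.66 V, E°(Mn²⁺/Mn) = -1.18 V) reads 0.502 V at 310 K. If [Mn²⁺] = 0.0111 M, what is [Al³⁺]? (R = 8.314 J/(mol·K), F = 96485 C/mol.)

9.9 × 10^-5 M

From the Nernst equation, ln Q = nF(E° − E)/RT = 6×96485×(0.48 − 0.502)/(8.314×310) = -4.942, so Q = 0.00714.
With Q = [Al³⁺]^2/[Mn²⁺]^3 and the known concentrations, [Al³⁺]^2 in the numerator gives [Al³⁺] = 9.9 × 10^-5 M.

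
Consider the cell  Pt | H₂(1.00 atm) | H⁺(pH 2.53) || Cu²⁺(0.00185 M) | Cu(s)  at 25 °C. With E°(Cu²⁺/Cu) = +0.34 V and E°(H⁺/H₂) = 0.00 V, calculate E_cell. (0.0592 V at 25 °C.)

0.41 V

The Cu²⁺/Cu couple is the cathode, so E°_cell = 0.34 V; n = 2.
[H⁺] = 10^(−2.53) = 0.0030 M, and Q = [H⁺]^2 / ([Cu²⁺]·P(H₂)) = 0.00471.
E = E° − (0.0592/2) log Q = 0.34 − (0.0592/2)(-2.327) = 0.409 V.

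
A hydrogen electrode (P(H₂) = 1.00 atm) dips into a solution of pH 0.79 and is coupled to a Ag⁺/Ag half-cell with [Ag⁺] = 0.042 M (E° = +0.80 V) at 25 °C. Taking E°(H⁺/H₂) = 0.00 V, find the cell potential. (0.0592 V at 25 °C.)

The Ag⁺/Ag couple is the cathode, so E°_cell = 0.80 V; n = 2.
[H⁺] = 10^(−0.79) = 0.16 M, and Q = [H⁺]^2 / ([Ag⁺]^2·P(H₂)) = 14.9.
E = E° − (0.0592/2) log Q = 0.80 − (0.0592/2)(1.174) = 0.765 V.

0.77 V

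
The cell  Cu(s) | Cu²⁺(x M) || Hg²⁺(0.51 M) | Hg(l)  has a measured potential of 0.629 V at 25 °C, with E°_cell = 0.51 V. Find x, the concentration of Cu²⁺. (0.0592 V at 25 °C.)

4.9 × 10^-5 M

From the Nernst equation, log Q = n(E° − E)/0.0592 = 2(0.51 − 0.629)/0.0592 = -4.020, so Q = 9.54 × 10^-5.
With Q = [Cu²⁺]/[Hg²⁺] and the known concentrations, [Cu²⁺] in the numerator gives [Cu²⁺] = 4.9 × 10^-5 M.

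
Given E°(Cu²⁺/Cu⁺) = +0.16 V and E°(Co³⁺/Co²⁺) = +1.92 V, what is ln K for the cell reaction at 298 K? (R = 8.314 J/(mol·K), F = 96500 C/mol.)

E°_cell = +1.92 − (+0.16) = 1.76 V, with n = 1 electron transferred.
At equilibrium E = 0, so the Nernst equation gives ln K = nFE°/RT = (1)(96500)(1.76)/((8.314)(298)) = 68.55.

ln K = 68.6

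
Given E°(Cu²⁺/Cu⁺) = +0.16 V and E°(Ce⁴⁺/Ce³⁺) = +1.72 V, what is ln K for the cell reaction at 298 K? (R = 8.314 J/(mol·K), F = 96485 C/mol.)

E°_cell = +1.72 − (+0.16) = 1.56 V, with n = 1 electron transferred.
At equilibrium E = 0, so the Nernst equation gives ln K = nFE°/RT = (1)(96485)(1.56)/((8.314)(298)) = 60.75.

ln K = 60.8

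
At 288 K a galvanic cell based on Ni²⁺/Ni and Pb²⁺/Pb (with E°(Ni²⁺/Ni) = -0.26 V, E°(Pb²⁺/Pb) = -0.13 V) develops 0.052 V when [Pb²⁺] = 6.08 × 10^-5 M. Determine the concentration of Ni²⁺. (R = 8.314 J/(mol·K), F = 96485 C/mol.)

From the Nernst equation, ln Q = nF(E° − E)/RT = 2×96485×(0.13 − 0.052)/(8.314×288) = 6.286, so Q = 537.
With Q = [Ni²⁺]/[Pb²⁺] and the known concentrations, [Ni²⁺] in the numerator gives [Ni²⁺] = 0.033 M.

0.033 M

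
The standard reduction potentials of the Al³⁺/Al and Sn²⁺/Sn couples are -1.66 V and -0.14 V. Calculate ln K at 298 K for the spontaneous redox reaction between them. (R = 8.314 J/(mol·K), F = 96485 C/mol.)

E°_cell = -0.14 − (-1.66) = 1.52 V, with n = 6 electrons transferred.
At equilibrium E = 0, so the Nernst equation gives ln K = nFE°/RT = (6)(96485)(1.52)/((8.314)(298)) = 355.16.

ln K = 355.2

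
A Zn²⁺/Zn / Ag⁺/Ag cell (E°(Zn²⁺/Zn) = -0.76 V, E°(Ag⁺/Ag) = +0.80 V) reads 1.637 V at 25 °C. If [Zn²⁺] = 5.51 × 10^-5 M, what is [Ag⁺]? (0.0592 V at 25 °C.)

0.15 M

From the Nernst equation, log Q = n(E° − E)/0.0592 = 2(1.56 − 1.637)/0.0592 = -2.601, so Q = 0.00250.
With Q = [Zn²⁺]/[Ag⁺]^2 and the known concentrations, [Ag⁺]^2 in the denominator gives [Ag⁺] = 0.15 M.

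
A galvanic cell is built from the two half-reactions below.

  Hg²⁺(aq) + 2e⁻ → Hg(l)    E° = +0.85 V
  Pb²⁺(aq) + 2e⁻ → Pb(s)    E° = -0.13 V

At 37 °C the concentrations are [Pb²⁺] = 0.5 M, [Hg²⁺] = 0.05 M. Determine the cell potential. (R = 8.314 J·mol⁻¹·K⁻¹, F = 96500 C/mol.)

The Hg²⁺/Hg couple has the higher reduction potential and acts as the cathode, so E°_cell = +0.85 − (-0.13) = 0.98 V.
Balancing electrons gives n = 2; the reaction quotient is Q = [Pb²⁺]/[Hg²⁺] = 10.0.
E = E° − (RT/nF) ln Q = 0.98 − (8.314×310)/(2×96500) × (2.303) = 0.980 − 0.031 = 0.949 V.

0.949 V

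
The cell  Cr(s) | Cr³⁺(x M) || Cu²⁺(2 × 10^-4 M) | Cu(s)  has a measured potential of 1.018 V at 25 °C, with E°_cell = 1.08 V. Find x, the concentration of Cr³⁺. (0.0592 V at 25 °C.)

0.0039 M

From the Nernst equation, log Q = n(E° − E)/0.0592 = 6(1.08 − 1.018)/0.0592 = 6.284, so Q = 1.92 × 10^6.
With Q = [Cr³⁺]^2/[Cu²⁺]^3 and the known concentrations, [Cr³⁺]^2 in the numerator gives [Cr³⁺] = 0.0039 M.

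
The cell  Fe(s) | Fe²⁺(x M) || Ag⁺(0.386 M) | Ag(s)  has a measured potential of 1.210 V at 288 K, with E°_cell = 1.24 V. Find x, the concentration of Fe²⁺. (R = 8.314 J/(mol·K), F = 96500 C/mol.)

1.7 M

From the Nernst equation, ln Q = nF(E° − E)/RT = 2×96500×(1.24 − 1.210)/(8.314×288) = 2.418, so Q = 11.2.
With Q = [Fe²⁺]/[Ag⁺]^2 and the known concentrations, [Fe²⁺] in the numerator gives [Fe²⁺] = 1.7 M.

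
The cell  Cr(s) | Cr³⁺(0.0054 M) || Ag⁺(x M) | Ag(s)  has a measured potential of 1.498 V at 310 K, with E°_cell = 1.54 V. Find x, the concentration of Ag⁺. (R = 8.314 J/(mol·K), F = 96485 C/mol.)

0.036 M

From the Nernst equation, ln Q = nF(E° − E)/RT = 3×96485×(1.54 − 1.498)/(8.314×310) = 4.717, so Q = 112.
With Q = [Cr³⁺]/[Ag⁺]^3 and the known concentrations, [Ag⁺]^3 in the denominator gives [Ag⁺] = 0.036 M.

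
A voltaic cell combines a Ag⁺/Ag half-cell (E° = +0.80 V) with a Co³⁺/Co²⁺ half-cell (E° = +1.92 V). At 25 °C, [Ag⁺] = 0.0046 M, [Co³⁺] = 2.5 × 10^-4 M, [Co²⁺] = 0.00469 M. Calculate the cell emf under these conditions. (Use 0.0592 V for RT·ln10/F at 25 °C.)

The Co³⁺/Co²⁺ couple has the higher reduction potential and acts as the cathode, so E°_cell = +1.92 − (+0.80) = 1.12 V.
Balancing electrons gives n = 1; the reaction quotient is Q = [Ag⁺]·[Co²⁺]/[Co³⁺] = 0.0863.
At 25 °C, E = E° − (0.0592/n) log Q = 1.12 − (0.0592/1)(-1.064) = 1.120 + 0.063 = 1.183 V.

1.18 V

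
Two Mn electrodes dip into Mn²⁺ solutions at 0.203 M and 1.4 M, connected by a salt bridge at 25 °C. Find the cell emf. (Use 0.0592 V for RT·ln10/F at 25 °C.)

0.025 V

Both half-cells are Mn²⁺/Mn, so E°_cell = 0. The concentrated side is the cathode; the cell reaction moves Mn²⁺ from high to low concentration with n = 2.
Q = [Mn²⁺]_dilute/[Mn²⁺]_conc = 0.203/1.4 = 0.145.
E = 0 − (0.0592/2) log Q = −(0.0592/2)(-0.839) = 0.0248 V.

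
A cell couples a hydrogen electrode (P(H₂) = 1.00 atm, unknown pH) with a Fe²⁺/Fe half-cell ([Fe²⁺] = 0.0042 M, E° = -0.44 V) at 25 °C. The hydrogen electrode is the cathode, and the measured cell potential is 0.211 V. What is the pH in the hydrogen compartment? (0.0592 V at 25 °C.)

E°_cell = 0.44 V and n = 2.
log Q = n(E° − E)/0.0592 = 2×(0.44 − 0.211)/0.0592 = 7.736.
With Q = [Fe²⁺]·P(H₂) / [H⁺]^2, solving for [H⁺] gives log[H⁺] = -5.057, so pH = 5.06.

pH = 5.06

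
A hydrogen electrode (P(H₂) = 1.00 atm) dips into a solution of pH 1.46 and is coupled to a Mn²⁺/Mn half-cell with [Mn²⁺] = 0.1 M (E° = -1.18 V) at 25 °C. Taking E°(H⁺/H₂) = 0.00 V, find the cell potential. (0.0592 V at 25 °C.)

1.12 V

The hydrogen couple is the cathode, so E°_cell = 1.18 V; n = 2.
[H⁺] = 10^(−1.46) = 0.035 M, and Q = [Mn²⁺]·P(H₂) / [H⁺]^2 = 83.2.
E = E° − (0.0592/2) log Q = 1.18 − (0.0592/2)(1.920) = 1.123 V.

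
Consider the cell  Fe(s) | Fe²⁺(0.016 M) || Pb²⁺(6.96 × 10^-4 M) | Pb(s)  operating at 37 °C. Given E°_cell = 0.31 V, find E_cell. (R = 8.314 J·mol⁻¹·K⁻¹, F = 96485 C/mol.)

Balancing electrons gives n = 2; the reaction quotient is Q = [Fe²⁺]/[Pb²⁺] = 23.0.
E = E° − (RT/nF) ln Q = 0.31 − (8.314×310)/(2×96485) × (3.135) = 0.310 − 0.042 = 0.268 V.

0.268 V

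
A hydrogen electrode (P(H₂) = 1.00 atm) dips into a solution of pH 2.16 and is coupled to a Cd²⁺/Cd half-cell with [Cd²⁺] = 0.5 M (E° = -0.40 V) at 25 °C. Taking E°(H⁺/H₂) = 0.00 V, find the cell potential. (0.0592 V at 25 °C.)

0.28 V

The hydrogen couple is the cathode, so E°_cell = 0.40 V; n = 2.
[H⁺] = 10^(−2.16) = 0.0069 M, and Q = [Cd²⁺]·P(H₂) / [H⁺]^2 = 1.04 × 10^4.
E = E° − (0.0592/2) log Q = 0.40 − (0.0592/2)(4.019) = 0.281 V.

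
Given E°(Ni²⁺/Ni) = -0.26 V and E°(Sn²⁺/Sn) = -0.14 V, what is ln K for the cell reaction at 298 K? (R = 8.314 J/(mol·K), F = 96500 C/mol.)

E°_cell = -0.14 − (-0.26) = 0.12 V, with n = 2 electrons transferred.
At equilibrium E = 0, so the Nernst equation gives ln K = nFE°/RT = (2)(96500)(0.12)/((8.314)(298)) = 9.35.

ln K = 9.3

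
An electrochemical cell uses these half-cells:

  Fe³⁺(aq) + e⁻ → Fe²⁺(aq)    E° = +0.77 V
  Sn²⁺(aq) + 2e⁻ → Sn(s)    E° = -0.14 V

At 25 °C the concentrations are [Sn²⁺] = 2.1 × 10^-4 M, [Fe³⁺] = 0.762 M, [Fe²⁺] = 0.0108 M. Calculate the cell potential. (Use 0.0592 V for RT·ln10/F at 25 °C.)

1.13 V

The Fe³⁺/Fe²⁺ couple has the higher reduction potential and acts as the cathode, so E°_cell = +0.77 − (-0.14) = 0.91 V.
Balancing electrons gives n = 2; the reaction quotient is Q = [Sn²⁺]·[Fe²⁺]^2/[Fe³⁺]^2 = 4.22 × 10^-8.
At 25 °C, E = E° − (0.0592/n) log Q = 0.91 − (0.0592/2)(-7.375) = 0.910 + 0.218 = 1.128 V.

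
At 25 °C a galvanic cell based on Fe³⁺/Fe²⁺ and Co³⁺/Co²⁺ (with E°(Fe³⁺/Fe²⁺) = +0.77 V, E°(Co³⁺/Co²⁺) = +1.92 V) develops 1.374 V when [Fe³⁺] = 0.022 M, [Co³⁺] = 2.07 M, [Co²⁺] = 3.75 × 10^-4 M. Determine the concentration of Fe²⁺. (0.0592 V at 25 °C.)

From the Nernst equation, log Q = n(E° − E)/0.0592 = 1(1.15 − 1.374)/0.0592 = -3.784, so Q = 1.65 × 10^-4.
With Q = [Fe³⁺]·[Co²⁺]/([Fe²⁺]·[Co³⁺]) and the known concentrations, [Fe²⁺] in the denominator gives [Fe²⁺] = 0.024 M.

0.024 M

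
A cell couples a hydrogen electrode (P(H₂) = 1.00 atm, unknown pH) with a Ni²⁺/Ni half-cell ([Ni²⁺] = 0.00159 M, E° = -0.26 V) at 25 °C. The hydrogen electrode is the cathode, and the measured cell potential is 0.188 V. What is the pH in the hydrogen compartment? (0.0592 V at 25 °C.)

E°_cell = 0.26 V and n = 2.
log Q = n(E° − E)/0.0592 = 2×(0.26 − 0.188)/0.0592 = 2.432.
With Q = [Ni²⁺]·P(H₂) / [H⁺]^2, solving for [H⁺] gives log[H⁺] = -2.616, so pH = 2.62.

pH = 2.62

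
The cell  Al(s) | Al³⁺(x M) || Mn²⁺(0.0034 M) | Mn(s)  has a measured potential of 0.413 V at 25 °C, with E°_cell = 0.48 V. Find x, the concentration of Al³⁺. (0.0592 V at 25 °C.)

From the Nernst equation, log Q = n(E° − E)/0.0592 = 6(0.48 − 0.413)/0.0592 = 6.791, so Q = 6.17 × 10^6.
With Q = [Al³⁺]^2/[Mn²⁺]^3 and the known concentrations, [Al³⁺]^2 in the numerator gives [Al³⁺] = 0.49 M.

0.49 M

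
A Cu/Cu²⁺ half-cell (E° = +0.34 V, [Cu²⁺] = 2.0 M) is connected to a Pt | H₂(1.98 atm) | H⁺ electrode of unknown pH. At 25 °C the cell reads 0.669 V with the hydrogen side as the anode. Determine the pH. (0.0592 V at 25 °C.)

pH = 5.26

E°_cell = 0.34 V and n = 2.
log Q = n(E° − E)/0.0592 = 2×(0.34 − 0.669)/0.0592 = -11.115.
With Q = [H⁺]^2 / ([Cu²⁺]·P(H₂)), solving for [H⁺] gives log[H⁺] = -5.259, so pH = 5.26.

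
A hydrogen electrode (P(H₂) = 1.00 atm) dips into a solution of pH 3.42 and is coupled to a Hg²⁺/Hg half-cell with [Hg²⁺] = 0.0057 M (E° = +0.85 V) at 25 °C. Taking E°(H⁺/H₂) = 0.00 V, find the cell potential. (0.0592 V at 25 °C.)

0.99 V

The Hg²⁺/Hg couple is the cathode, so E°_cell = 0.85 V; n = 2.
[H⁺] = 10^(−3.42) = 3.8 × 10^-4 M, and Q = [H⁺]^2 / ([Hg²⁺]·P(H₂)) = 2.54 × 10^-5.
E = E° − (0.0592/2) log Q = 0.85 − (0.0592/2)(-4.596) = 0.986 V.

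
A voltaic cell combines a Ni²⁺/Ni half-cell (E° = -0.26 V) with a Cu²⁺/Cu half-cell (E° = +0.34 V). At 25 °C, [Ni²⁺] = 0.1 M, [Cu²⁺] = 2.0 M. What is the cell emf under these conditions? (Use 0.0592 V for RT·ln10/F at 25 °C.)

The Cu²⁺/Cu couple has the higher reduction potential and acts as the cathode, so E°_cell = +0.34 − (-0.26) = 0.60 V.
Balancing electrons gives n = 2; the reaction quotient is Q = [Ni²⁺]/[Cu²⁺] = 0.0500.
At 25 °C, E = E° − (0.0592/n) log Q = 0.60 − (0.0592/2)(-1.301) = 0.600 + 0.039 = 0.639 V.

0.639 V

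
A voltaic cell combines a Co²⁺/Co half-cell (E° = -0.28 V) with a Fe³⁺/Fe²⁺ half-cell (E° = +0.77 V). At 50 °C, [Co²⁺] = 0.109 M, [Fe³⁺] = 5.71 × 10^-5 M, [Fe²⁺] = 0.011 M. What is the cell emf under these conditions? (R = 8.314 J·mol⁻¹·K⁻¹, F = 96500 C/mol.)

0.934 V

The Fe³⁺/Fe²⁺ couple has the higher reduction potential and acts as the cathode, so E°_cell = +0.77 − (-0.28) = 1.05 V.
Balancing electrons gives n = 2; the reaction quotient is Q = [Co²⁺]·[Fe²⁺]^2/[Fe³⁺]^2 = 4050.
E = E° − (RT/nF) ln Q = 1.05 − (8.314×323)/(2×96500) × (8.305) = 1.050 − 0.116 = 0.934 V.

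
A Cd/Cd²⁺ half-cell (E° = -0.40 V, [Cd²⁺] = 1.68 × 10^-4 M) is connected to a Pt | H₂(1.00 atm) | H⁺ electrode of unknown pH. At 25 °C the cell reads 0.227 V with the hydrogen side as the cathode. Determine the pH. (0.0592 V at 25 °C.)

E°_cell = 0.40 V and n = 2.
log Q = n(E° − E)/0.0592 = 2×(0.40 − 0.227)/0.0592 = 5.845.
With Q = [Cd²⁺]·P(H₂) / [H⁺]^2, solving for [H⁺] gives log[H⁺] = -4.810, so pH = 4.81.

pH = 4.81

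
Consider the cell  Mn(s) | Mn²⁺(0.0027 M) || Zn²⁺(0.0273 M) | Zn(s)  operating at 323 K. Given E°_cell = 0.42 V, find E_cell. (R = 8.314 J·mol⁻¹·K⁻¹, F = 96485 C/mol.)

0.452 V

Balancing electrons gives n = 2; the reaction quotient is Q = [Mn²⁺]/[Zn²⁺] = 0.0989.
E = E° − (RT/nF) ln Q = 0.42 − (8.314×323)/(2×96485) × (-2.314) = 0.420 + 0.032 = 0.452 V.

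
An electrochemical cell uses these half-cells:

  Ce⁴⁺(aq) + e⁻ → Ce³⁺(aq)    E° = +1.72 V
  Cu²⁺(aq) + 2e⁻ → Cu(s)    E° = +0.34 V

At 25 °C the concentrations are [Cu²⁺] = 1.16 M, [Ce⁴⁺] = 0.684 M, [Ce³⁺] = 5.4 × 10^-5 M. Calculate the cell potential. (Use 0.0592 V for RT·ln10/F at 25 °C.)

The Ce⁴⁺/Ce³⁺ couple has the higher reduction potential and acts as the cathode, so E°_cell = +1.72 − (+0.34) = 1.38 V.
Balancing electrons gives n = 2; the reaction quotient is Q = [Cu²⁺]·[Ce³⁺]^2/[Ce⁴⁺]^2 = 7.23 × 10^-9.
At 25 °C, E = E° − (0.0592/n) log Q = 1.38 − (0.0592/2)(-8.141) = 1.380 + 0.241 = 1.621 V.

1.62 V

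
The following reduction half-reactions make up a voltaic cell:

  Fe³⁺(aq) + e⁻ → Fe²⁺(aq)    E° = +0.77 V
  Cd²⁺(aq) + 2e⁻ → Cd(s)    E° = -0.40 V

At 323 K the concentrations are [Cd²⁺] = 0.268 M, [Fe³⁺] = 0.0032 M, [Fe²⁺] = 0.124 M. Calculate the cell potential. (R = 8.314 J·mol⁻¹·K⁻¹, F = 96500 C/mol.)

1.09 V

The Fe³⁺/Fe²⁺ couple has the higher reduction potential and acts as the cathode, so E°_cell = +0.77 − (-0.40) = 1.17 V.
Balancing electrons gives n = 2; the reaction quotient is Q = [Cd²⁺]·[Fe²⁺]^2/[Fe³⁺]^2 = 402.
E = E° − (RT/nF) ln Q = 1.17 − (8.314×323)/(2×96500) × (5.997) = 1.170 − 0.083 = 1.087 V.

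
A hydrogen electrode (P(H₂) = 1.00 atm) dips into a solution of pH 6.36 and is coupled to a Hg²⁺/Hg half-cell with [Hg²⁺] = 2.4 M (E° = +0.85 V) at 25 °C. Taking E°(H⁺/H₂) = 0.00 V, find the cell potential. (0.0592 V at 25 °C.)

1.24 V

The Hg²⁺/Hg couple is the cathode, so E°_cell = 0.85 V; n = 2.
[H⁺] = 10^(−6.36) = 4.4 × 10^-7 M, and Q = [H⁺]^2 / ([Hg²⁺]·P(H₂)) = 7.94 × 10^-14.
E = E° − (0.0592/2) log Q = 0.85 − (0.0592/2)(-13.100) = 1.238 V.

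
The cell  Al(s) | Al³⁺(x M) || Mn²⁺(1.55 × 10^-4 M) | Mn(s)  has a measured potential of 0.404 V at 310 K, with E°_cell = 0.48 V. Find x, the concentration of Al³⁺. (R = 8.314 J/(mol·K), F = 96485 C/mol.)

0.0098 M

From the Nernst equation, ln Q = nF(E° − E)/RT = 6×96485×(0.48 − 0.404)/(8.314×310) = 17.071, so Q = 2.59 × 10^7.
With Q = [Al³⁺]^2/[Mn²⁺]^3 and the known concentrations, [Al³⁺]^2 in the numerator gives [Al³⁺] = 0.0098 M.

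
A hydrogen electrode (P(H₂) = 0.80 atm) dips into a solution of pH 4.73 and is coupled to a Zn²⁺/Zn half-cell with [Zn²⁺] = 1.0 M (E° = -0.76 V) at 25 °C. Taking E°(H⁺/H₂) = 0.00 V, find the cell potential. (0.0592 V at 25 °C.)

The hydrogen couple is the cathode, so E°_cell = 0.76 V; n = 2.
[H⁺] = 10^(−4.73) = 1.9 × 10^-5 M, and Q = [Zn²⁺]·P(H₂) / [H⁺]^2 = 2.31 × 10^9.
E = E° − (0.0592/2) log Q = 0.76 − (0.0592/2)(9.363) = 0.483 V.

0.48 V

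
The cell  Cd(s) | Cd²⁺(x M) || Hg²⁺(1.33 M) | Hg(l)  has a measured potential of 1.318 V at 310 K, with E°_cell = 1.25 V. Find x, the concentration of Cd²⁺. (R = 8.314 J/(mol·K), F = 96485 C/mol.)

From the Nernst equation, ln Q = nF(E° − E)/RT = 2×96485×(1.25 − 1.318)/(8.314×310) = -5.091, so Q = 0.00615.
With Q = [Cd²⁺]/[Hg²⁺] and the known concentrations, [Cd²⁺] in the numerator gives [Cd²⁺] = 0.0082 M.

0.0082 M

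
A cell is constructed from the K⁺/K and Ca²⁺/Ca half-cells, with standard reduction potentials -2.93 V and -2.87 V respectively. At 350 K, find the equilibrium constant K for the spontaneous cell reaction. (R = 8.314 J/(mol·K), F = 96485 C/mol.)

53

E°_cell = -2.87 − (-2.93) = 0.06 V, with n = 2 electrons transferred.
At equilibrium E = 0, so the Nernst equation gives ln K = nFE°/RT = (2)(96485)(0.06)/((8.314)(350)) = 3.98.
K = e^3.98 = 53.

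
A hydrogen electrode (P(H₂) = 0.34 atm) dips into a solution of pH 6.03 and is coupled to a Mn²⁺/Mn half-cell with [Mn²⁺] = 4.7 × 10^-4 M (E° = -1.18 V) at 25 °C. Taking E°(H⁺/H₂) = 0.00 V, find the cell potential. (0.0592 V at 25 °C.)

0.94 V

The hydrogen couple is the cathode, so E°_cell = 1.18 V; n = 2.
[H⁺] = 10^(−6.03) = 9.3 × 10^-7 M, and Q = [Mn²⁺]·P(H₂) / [H⁺]^2 = 1.83 × 10^8.
E = E° − (0.0592/2) log Q = 1.18 − (0.0592/2)(8.264) = 0.935 V.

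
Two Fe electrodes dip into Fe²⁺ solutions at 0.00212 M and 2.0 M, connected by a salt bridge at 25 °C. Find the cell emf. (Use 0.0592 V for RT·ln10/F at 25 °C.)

0.088 V

Both half-cells are Fe²⁺/Fe, so E°_cell = 0. The concentrated side is the cathode; the cell reaction moves Fe²⁺ from high to low concentration with n = 2.
Q = [Fe²⁺]_dilute/[Fe²⁺]_conc = 0.00212/2.0 = 0.00106.
E = 0 − (0.0592/2) log Q = −(0.0592/2)(-2.975) = 0.0881 V.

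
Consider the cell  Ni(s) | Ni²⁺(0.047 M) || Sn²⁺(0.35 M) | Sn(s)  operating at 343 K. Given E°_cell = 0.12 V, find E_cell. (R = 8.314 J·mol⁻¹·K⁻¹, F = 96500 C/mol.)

0.150 V

Balancing electrons gives n = 2; the reaction quotient is Q = [Ni²⁺]/[Sn²⁺] = 0.134.
E = E° − (RT/nF) ln Q = 0.12 − (8.314×343)/(2×96500) × (-2.008) = 0.120 + 0.030 = 0.150 V.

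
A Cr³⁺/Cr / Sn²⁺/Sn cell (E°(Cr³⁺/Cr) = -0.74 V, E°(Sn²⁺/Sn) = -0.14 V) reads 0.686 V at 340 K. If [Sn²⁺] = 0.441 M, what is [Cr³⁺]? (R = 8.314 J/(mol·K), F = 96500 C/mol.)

4.4 × 10^-5 M

From the Nernst equation, ln Q = nF(E° − E)/RT = 6×96500×(0.60 − 0.686)/(8.314×340) = -17.615, so Q = 2.24 × 10^-8.
With Q = [Cr³⁺]^2/[Sn²⁺]^3 and the known concentrations, [Cr³⁺]^2 in the numerator gives [Cr³⁺] = 4.4 × 10^-5 M.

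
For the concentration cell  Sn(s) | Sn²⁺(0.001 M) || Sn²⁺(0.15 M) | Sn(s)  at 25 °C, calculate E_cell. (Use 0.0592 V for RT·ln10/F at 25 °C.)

0.064 V

Both half-cells are Sn²⁺/Sn, so E°_cell = 0. The concentrated side is the cathode; the cell reaction moves Sn²⁺ from high to low concentration with n = 2.
Q = [Sn²⁺]_dilute/[Sn²⁺]_conc = 0.001/0.15 = 0.00667.
E = 0 − (0.0592/2) log Q = −(0.0592/2)(-2.176) = 0.0644 V.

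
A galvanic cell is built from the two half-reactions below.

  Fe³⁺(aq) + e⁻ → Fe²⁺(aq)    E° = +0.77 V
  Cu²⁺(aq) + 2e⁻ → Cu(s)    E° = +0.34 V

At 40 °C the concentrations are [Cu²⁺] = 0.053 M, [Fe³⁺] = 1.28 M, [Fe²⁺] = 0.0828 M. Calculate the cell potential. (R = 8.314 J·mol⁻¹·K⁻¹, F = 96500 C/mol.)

0.543 V

The Fe³⁺/Fe²⁺ couple has the higher reduction potential and acts as the cathode, so E°_cell = +0.77 − (+0.34) = 0.43 V.
Balancing electrons gives n = 2; the reaction quotient is Q = [Cu²⁺]·[Fe²⁺]^2/[Fe³⁺]^2 = 2.22 × 10^-4.
E = E° − (RT/nF) ln Q = 0.43 − (8.314×313)/(2×96500) × (-8.414) = 0.430 + 0.113 = 0.543 V.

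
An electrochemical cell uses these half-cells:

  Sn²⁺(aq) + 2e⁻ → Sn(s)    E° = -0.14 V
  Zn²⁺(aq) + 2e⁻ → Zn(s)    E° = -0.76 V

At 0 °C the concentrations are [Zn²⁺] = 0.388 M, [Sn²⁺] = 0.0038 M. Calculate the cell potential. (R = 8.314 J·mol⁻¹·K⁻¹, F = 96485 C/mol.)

0.566 V

The Sn²⁺/Sn couple has the higher reduction potential and acts as the cathode, so E°_cell = -0.14 − (-0.76) = 0.62 V.
Balancing electrons gives n = 2; the reaction quotient is Q = [Zn²⁺]/[Sn²⁺] = 102.
E = E° − (RT/nF) ln Q = 0.62 − (8.314×273)/(2×96485) × (4.626) = 0.620 − 0.054 = 0.566 V.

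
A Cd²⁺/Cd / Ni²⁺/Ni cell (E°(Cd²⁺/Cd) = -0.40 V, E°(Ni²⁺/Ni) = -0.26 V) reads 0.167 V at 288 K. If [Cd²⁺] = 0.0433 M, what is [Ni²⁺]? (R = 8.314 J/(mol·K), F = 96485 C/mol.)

0.38 M

From the Nernst equation, ln Q = nF(E° − E)/RT = 2×96485×(0.14 − 0.167)/(8.314×288) = -2.176, so Q = 0.113.
With Q = [Cd²⁺]/[Ni²⁺] and the known concentrations, [Ni²⁺] in the denominator gives [Ni²⁺] = 0.38 M.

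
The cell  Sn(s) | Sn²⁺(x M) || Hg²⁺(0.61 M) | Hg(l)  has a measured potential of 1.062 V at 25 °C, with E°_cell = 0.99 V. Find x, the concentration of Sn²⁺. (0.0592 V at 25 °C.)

From the Nernst equation, log Q = n(E° − E)/0.0592 = 2(0.99 − 1.062)/0.0592 = -2.432, so Q = 0.00369.
With Q = [Sn²⁺]/[Hg²⁺] and the known concentrations, [Sn²⁺] in the numerator gives [Sn²⁺] = 0.0023 M.

0.0023 M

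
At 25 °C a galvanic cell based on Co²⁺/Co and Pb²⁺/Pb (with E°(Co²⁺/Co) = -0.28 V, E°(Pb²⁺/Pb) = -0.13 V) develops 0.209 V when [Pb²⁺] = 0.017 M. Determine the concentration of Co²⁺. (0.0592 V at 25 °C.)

From the Nernst equation, log Q = n(E° − E)/0.0592 = 2(0.15 − 0.209)/0.0592 = -1.993, so Q = 0.0102.
With Q = [Co²⁺]/[Pb²⁺] and the known concentrations, [Co²⁺] in the numerator gives [Co²⁺] = 1.7 × 10^-4 M.

1.7 × 10^-4 M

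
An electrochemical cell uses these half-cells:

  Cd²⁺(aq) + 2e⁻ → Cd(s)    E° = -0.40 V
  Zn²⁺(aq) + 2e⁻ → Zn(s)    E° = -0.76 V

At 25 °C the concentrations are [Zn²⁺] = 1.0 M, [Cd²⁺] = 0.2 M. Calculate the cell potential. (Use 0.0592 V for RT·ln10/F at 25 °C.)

The Cd²⁺/Cd couple has the higher reduction potential and acts as the cathode, so E°_cell = -0.40 − (-0.76) = 0.36 V.
Balancing electrons gives n = 2; the reaction quotient is Q = [Zn²⁺]/[Cd²⁺] = 5.00.
At 25 °C, E = E° − (0.0592/n) log Q = 0.36 − (0.0592/2)(0.699) = 0.360 − 0.021 = 0.339 V.

0.339 V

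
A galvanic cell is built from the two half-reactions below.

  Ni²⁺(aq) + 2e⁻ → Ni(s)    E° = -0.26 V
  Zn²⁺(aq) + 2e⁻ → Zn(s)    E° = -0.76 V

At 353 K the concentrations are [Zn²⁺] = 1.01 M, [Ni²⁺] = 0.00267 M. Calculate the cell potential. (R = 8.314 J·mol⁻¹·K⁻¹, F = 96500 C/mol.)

The Ni²⁺/Ni couple has the higher reduction potential and acts as the cathode, so E°_cell = -0.26 − (-0.76) = 0.50 V.
Balancing electrons gives n = 2; the reaction quotient is Q = [Zn²⁺]/[Ni²⁺] = 378.
E = E° − (RT/nF) ln Q = 0.50 − (8.314×353)/(2×96500) × (5.936) = 0.500 − 0.090 = 0.410 V.

0.410 V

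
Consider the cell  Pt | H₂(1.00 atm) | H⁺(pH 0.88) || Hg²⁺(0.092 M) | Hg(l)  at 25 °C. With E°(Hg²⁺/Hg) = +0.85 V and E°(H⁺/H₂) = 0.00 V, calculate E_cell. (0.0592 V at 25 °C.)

0.87 V

The Hg²⁺/Hg couple is the cathode, so E°_cell = 0.85 V; n = 2.
[H⁺] = 10^(−0.88) = 0.13 M, and Q = [H⁺]^2 / ([Hg²⁺]·P(H₂)) = 0.189.
E = E° − (0.0592/2) log Q = 0.85 − (0.0592/2)(-0.724) = 0.871 V.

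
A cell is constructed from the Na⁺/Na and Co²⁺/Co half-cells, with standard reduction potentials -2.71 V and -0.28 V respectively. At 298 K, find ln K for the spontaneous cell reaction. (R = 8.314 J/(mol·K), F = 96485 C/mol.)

ln K = 189.3

E°_cell = -0.28 − (-2.71) = 2.43 V, with n = 2 electrons transferred.
At equilibrium E = 0, so the Nernst equation gives ln K = nFE°/RT = (2)(96485)(2.43)/((8.314)(298)) = 189.26.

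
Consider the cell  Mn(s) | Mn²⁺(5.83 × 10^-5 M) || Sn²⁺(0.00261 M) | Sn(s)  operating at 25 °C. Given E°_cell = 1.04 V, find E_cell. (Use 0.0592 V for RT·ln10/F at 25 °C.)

Balancing electrons gives n = 2; the reaction quotient is Q = [Mn²⁺]/[Sn²⁺] = 0.0223.
At 25 °C, E = E° − (0.0592/n) log Q = 1.04 − (0.0592/2)(-1.651) = 1.040 + 0.049 = 1.089 V.

1.09 V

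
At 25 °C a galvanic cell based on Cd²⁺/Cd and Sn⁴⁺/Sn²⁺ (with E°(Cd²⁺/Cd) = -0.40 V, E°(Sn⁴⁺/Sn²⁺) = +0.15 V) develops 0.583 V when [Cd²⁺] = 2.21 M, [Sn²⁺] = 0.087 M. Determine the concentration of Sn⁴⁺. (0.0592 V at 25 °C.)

From the Nernst equation, log Q = n(E° − E)/0.0592 = 2(0.55 − 0.583)/0.0592 = -1.115, so Q = 0.0768.
With Q = [Cd²⁺]·[Sn²⁺]/[Sn⁴⁺] and the known concentrations, [Sn⁴⁺] in the denominator gives [Sn⁴⁺] = 2.5 M.

2.5 M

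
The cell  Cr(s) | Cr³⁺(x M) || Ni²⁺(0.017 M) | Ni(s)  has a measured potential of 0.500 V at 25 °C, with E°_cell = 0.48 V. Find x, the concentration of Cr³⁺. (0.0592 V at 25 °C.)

From the Nernst equation, log Q = n(E° − E)/0.0592 = 6(0.48 − 0.500)/0.0592 = -2.027, so Q = 0.00940.
With Q = [Cr³⁺]^2/[Ni²⁺]^3 and the known concentrations, [Cr³⁺]^2 in the numerator gives [Cr³⁺] = 2.1 × 10^-4 M.

2.1 × 10^-4 M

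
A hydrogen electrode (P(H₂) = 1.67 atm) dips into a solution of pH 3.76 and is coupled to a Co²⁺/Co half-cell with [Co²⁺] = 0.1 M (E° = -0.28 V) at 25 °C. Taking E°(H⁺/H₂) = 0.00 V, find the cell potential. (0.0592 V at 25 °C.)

0.080 V

The hydrogen couple is the cathode, so E°_cell = 0.28 V; n = 2.
[H⁺] = 10^(−3.76) = 1.7 × 10^-4 M, and Q = [Co²⁺]·P(H₂) / [H⁺]^2 = 5.53 × 10^6.
E = E° − (0.0592/2) log Q = 0.28 − (0.0592/2)(6.743) = 0.080 V.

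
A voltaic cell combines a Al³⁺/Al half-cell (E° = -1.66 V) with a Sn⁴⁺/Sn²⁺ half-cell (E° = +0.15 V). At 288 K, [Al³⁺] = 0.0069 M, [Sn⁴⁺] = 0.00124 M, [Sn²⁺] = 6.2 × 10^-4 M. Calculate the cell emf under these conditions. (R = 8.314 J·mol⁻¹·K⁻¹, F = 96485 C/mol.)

1.86 V

The Sn⁴⁺/Sn²⁺ couple has the higher reduction potential and acts as the cathode, so E°_cell = +0.15 − (-1.66) = 1.81 V.
Balancing electrons gives n = 6; the reaction quotient is Q = [Al³⁺]^2·[Sn²⁺]^3/[Sn⁴⁺]^3 = 5.95 × 10^-6.
E = E° − (RT/nF) ln Q = 1.81 − (8.314×288)/(6×96485) × (-12.032) = 1.810 + 0.050 = 1.860 V.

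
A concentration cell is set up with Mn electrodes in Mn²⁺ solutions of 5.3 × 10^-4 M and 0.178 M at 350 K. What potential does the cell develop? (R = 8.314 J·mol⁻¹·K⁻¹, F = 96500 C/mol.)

0.088 V

Both half-cells are Mn²⁺/Mn, so E°_cell = 0. The concentrated side is the cathode; the cell reaction moves Mn²⁺ from high to low concentration with n = 2.
Q = [Mn²⁺]_dilute/[Mn²⁺]_conc = 5.3 × 10^-4/0.178 = 0.00298.
E = 0 − (RT/nF) ln Q = −((8.314×350)/(2×96500))(-5.817) = 0.0877 V.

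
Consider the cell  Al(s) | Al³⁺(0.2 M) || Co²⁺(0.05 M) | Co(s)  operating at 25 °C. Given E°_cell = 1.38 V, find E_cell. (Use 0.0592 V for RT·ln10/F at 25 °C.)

Balancing electrons gives n = 6; the reaction quotient is Q = [Al³⁺]^2/[Co²⁺]^3 = 320.
At 25 °C, E = E° − (0.0592/n) log Q = 1.38 − (0.0592/6)(2.505) = 1.380 − 0.025 = 1.355 V.

1.36 V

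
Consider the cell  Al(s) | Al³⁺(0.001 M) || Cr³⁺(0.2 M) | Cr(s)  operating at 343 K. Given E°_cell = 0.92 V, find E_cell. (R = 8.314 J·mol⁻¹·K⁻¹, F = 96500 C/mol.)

Balancing electrons gives n = 3; the reaction quotient is Q = [Al³⁺]/[Cr³⁺] = 0.00500.
E = E° − (RT/nF) ln Q = 0.92 − (8.314×343)/(3×96500) × (-5.298) = 0.920 + 0.052 = 0.972 V.

0.972 V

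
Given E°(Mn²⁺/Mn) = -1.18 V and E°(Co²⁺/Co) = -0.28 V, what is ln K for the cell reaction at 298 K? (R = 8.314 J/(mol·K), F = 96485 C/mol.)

ln K = 70.1

E°_cell = -0.28 − (-1.18) = 0.90 V, with n = 2 electrons transferred.
At equilibrium E = 0, so the Nernst equation gives ln K = nFE°/RT = (2)(96485)(0.90)/((8.314)(298)) = 70.10.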